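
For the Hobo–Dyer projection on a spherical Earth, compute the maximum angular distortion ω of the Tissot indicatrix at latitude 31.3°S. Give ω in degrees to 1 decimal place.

8.5°

The Hobo–Dyer projection is cylindrical equal-area with φ₀ = 37.5°. A cylindrical equal-area projection with standard parallel φ₀ has meridian scale h = cos φ / cos φ₀ and parallel scale k = cos φ₀ / cos φ (so areas are preserved, h·k = 1).
At 31.3°: h = 1.077, k = 0.9285; principal scales a = 1.077, b = 0.9285.
sin(ω/2) = (a − b)/(a + b) = 0.1485/2.006 = 0.07406, so ω = 2 arcsin(0.07406) ≈ 8.5°.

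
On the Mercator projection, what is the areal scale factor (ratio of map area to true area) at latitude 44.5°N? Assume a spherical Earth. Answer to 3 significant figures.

For Mercator, h = k = sec φ (a conformal cylindrical projection has a single point scale, 1/cos φ).
Areal scale = k² = sec²φ = 1/cos²(44.5°) = 1/0.7133² = 1.966.

1.97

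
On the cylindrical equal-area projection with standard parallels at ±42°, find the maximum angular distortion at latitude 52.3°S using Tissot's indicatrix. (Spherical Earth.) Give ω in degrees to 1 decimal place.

22.2°

For cylindrical equal-area with standard parallel φ₀, h = cos φ / cos φ₀ and k = cos φ₀ / cos φ, so h·k = 1.
At 52.3°: h = 0.8229, k = 1.215; principal scales a = 1.215, b = 0.8229.
sin(ω/2) = (a − b)/(a + b) = 0.3923/2.038 = 0.1925, so ω = 2 arcsin(0.1925) ≈ 22.2°.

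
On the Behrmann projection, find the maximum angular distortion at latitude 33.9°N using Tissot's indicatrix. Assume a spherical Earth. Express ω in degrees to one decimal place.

Behrmann is a cylindrical equal-area projection with standard parallels at ±30°. Cylindrical equal-area (φ₀ = 30°): h = cos φ / cos 30° along meridians, k = cos 30° / cos φ along parallels; h·k = 1.
At 33.9°: h = 0.9584, k = 1.043; principal scales a = 1.043, b = 0.9584.
sin(ω/2) = (a − b)/(a + b) = 0.08497/2.002 = 0.04245, so ω = 2 arcsin(0.04245) ≈ 4.9°.

4.9°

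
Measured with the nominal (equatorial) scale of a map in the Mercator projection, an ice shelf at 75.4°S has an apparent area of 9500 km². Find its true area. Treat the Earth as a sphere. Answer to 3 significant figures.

For Mercator, h = k = sec φ (a conformal cylindrical projection has a single point scale, 1/cos φ).
Areal scale = k² = sec²φ = 1/cos²(75.4°) = 1/0.2521² = 15.74.
True area = apparent / (areal scale) = 9500 / 15.74 ≈ 604 km².

604 km²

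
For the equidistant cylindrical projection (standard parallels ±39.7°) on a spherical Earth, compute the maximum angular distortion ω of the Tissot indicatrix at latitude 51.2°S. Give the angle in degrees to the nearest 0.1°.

In the equirectangular projection with standard parallel φ₀ = 39.7° (x = Rλ cos φ₀, y = Rφ), meridians are true-scale (h = 1) and the parallel scale is k = cos φ₀ / cos φ.
At 51.2°: h = 1.000, k = 1.228; principal scales a = 1.228, b = 1.000.
sin(ω/2) = (a − b)/(a + b) = 0.2279/2.228 = 0.1023, so ω = 2 arcsin(0.1023) ≈ 11.7°.

11.7°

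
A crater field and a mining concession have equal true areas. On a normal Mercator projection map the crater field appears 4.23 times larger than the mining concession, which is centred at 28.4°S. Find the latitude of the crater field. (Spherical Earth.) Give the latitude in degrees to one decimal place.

Mercator areal scale is sec²φ, so apparent-area ratio = sec²φ₁ / sec²φ₂ = cos²φ₂ / cos²φ₁.
cos²φ₂ / cos²φ₁ = 4.23  ⇒  cos φ₁ = cos 28.4° / √4.23 = 0.8796/2.057 = 0.4277.
φ₁ = arccos(0.4277) ≈ 64.7°.

64.7°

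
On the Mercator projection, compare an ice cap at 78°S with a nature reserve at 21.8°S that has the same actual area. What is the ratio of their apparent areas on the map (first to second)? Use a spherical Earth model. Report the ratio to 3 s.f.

19.9

Mercator is conformal with k = sec φ, so areal scale = k² = sec²φ.
At 78°: sec²(78°) = 1/0.2079² = 23.13.
At 21.8°: sec²(21.8°) = 1/0.9285² = 1.160.
Ratio = 23.13/1.160 = cos²(21.8°)/cos²(78°) ≈ 19.9.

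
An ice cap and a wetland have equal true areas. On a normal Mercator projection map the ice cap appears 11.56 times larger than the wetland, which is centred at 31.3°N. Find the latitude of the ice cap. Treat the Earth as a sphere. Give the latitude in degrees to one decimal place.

75.4°

For equal true areas on Mercator, apparent areas scale as sec²φ, so the ratio is cos²φ₂ / cos²φ₁.
cos²φ₂ / cos²φ₁ = 11.56  ⇒  cos φ₁ = cos 31.3° / √11.56 = 0.8545/3.400 = 0.2513.
φ₁ = arccos(0.2513) ≈ 75.4°.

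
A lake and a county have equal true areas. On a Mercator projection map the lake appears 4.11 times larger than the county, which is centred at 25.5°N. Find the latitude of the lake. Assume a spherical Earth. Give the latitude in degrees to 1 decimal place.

63.6°

Mercator areal scale is sec²φ, so apparent-area ratio = sec²φ₁ / sec²φ₂ = cos²φ₂ / cos²φ₁.
cos²φ₂ / cos²φ₁ = 4.11  ⇒  cos φ₁ = cos 25.5° / √4.11 = 0.9026/2.027 = 0.4452.
φ₁ = arccos(0.4452) ≈ 63.6°.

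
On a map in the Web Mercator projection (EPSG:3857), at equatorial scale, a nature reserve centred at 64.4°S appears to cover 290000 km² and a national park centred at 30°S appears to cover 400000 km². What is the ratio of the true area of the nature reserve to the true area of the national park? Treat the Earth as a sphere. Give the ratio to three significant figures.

On Mercator the areal scale is sec²φ, so true area = apparent × cos²φ.
True area of nature reserve: 290000 × cos²(64.4°) = 290000 × 0.1867 = 54140 km².
True area of national park: 400000 × cos²(30°) = 400000 × 0.7500 = 300000 km².
Ratio = 54140 / 300000 ≈ 0.180.

0.180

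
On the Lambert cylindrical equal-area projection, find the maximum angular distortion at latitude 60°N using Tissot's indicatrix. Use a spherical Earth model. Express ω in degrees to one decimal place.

73.7°

The Lambert cylindrical equal-area projection is the cylindrical equal-area projection with its standard parallel at the equator (φ₀ = 0). A cylindrical equal-area projection with standard parallel φ₀ has meridian scale h = cos φ / cos φ₀ and parallel scale k = cos φ₀ / cos φ (so areas are preserved, h·k = 1).
At 60°: h = 0.5000, k = 2.000; principal scales a = 2.000, b = 0.5000.
sin(ω/2) = (a − b)/(a + b) = 1.500/2.500 = 0.6000, so ω = 2 arcsin(0.6000) ≈ 73.7°.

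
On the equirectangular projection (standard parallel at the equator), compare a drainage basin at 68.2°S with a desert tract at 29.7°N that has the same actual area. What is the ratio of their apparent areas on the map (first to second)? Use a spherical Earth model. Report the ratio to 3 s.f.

2.34

Plate carrée maps x = Rλ, y = Rφ. The meridian scale is h = 1 and the parallel scale is k = 1/cos φ = sec φ.
Areal scale at 68.2°: h·k = 1.000 × 2.693 = 2.693.
Areal scale at 29.7°: h·k = 1.000 × 1.151 = 1.151.
Ratio = 2.693/1.151 ≈ 2.34.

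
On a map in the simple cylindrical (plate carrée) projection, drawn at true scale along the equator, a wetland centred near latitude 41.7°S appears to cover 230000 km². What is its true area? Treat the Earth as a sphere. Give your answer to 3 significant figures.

172000 km²

For the equirectangular projection with φ₀ = 0 (plate carrée), h = 1 along meridians and k = sec φ along parallels.
Areal scale = h·k = 1 × sec φ; at 41.7°, h = 1.000, k = 1.339, so h·k = 1.339.
True area = apparent / (areal scale) = 230000 / 1.339 ≈ 172000 km².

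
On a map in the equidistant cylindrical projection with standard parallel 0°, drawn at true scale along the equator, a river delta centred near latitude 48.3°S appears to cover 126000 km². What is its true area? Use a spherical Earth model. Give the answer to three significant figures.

83800 km²

Plate carrée maps x = Rλ, y = Rφ. The meridian scale is h = 1 and the parallel scale is k = 1/cos φ = sec φ.
Areal scale = h·k = 1 × sec φ; at 48.3°, h = 1.000, k = 1.503, so h·k = 1.503.
True area = apparent / (areal scale) = 126000 / 1.503 ≈ 83800 km².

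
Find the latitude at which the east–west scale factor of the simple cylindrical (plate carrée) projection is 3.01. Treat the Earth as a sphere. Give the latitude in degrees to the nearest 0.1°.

70.6°

Plate carrée: h = 1, k = sec φ along parallels.
sec φ = 3.01  ⇒  cos φ = 0.3322  ⇒  φ ≈ 70.6°.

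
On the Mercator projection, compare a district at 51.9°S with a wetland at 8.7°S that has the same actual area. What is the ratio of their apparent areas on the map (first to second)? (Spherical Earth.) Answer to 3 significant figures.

On Mercator, area is exaggerated by sec²φ = 1/cos²φ.
At 51.9°: sec²(51.9°) = 1/0.6170² = 2.627.
At 8.7°: sec²(8.7°) = 1/0.9885² = 1.023.
Ratio = 2.627/1.023 = cos²(8.7°)/cos²(51.9°) ≈ 2.57.

2.57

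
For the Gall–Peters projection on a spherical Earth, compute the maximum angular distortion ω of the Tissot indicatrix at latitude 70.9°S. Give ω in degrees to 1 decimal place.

80.7°

Gall–Peters is a cylindrical equal-area projection with standard parallels at ±45°. For cylindrical equal-area with standard parallel φ₀, h = cos φ / cos φ₀ and k = cos φ₀ / cos φ, so h·k = 1.
At 70.9°: h = 0.4628, k = 2.161; principal scales a = 2.161, b = 0.4628.
sin(ω/2) = (a − b)/(a + b) = 1.698/2.624 = 0.6473, so ω = 2 arcsin(0.6473) ≈ 80.7°.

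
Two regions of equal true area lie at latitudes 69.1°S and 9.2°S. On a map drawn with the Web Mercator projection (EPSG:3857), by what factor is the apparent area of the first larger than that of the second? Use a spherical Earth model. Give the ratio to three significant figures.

7.66

Mercator areal scale is sec²φ.
At 69.1°: sec²(69.1°) = 1/0.3567² = 7.858.
At 9.2°: sec²(9.2°) = 1/0.9871² = 1.026.
Ratio = 7.858/1.026 = cos²(9.2°)/cos²(69.1°) ≈ 7.66.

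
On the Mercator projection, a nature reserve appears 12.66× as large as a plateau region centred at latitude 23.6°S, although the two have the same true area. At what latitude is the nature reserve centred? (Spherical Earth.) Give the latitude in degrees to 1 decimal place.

On Mercator, (apparent₁)/(apparent₂) = sec²φ₁ / sec²φ₂ when true areas are equal.
cos²φ₂ / cos²φ₁ = 12.66  ⇒  cos φ₁ = cos 23.6° / √12.66 = 0.9164/3.558 = 0.2575.
φ₁ = arccos(0.2575) ≈ 75.1°.

75.1°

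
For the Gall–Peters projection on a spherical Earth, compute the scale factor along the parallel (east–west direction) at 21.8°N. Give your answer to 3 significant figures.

0.762

Gall–Peters is a cylindrical equal-area projection with standard parallels at ±45°. Cylindrical equal-area (φ₀ = 45°): h = cos φ / cos 45° along meridians, k = cos 45° / cos φ along parallels; h·k = 1.
k = cos 45° / cos 21.8° = 0.7071/0.9285 = 0.7616.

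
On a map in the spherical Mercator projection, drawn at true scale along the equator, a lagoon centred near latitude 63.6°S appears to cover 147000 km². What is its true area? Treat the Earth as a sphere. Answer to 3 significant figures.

Mercator is conformal, so the point scale is isotropic: h = k = sec φ = 1/cos φ.
Areal scale = k² = sec²φ = 1/cos²(63.6°) = 1/0.4446² = 5.058.
True area = apparent / (areal scale) = 147000 / 5.058 ≈ 29100 km².

29100 km²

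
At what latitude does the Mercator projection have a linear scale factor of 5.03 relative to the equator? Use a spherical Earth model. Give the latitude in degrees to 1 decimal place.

78.5°

Mercator scale is k = sec φ = 1/cos φ.
1/cos φ = 5.03  ⇒  cos φ = 0.1988  ⇒  φ = arccos(0.1988) ≈ 78.5°.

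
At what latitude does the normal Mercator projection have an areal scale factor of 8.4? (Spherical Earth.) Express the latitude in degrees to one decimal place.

69.8°

Mercator areal scale is sec²φ.
sec²φ = 8.4  ⇒  cos²φ = 0.1190  ⇒  cos φ = 0.3450.
φ = arccos(0.3450) ≈ 69.8°.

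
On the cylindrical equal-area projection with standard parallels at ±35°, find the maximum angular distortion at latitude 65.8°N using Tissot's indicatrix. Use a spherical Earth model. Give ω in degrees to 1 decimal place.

For cylindrical equal-area with standard parallel φ₀, h = cos φ / cos φ₀ and k = cos φ₀ / cos φ, so h·k = 1.
At 65.8°: h = 0.5004, k = 1.998; principal scales a = 1.998, b = 0.5004.
sin(ω/2) = (a − b)/(a + b) = 1.498/2.499 = 0.5995, so ω = 2 arcsin(0.5995) ≈ 73.7°.

73.7°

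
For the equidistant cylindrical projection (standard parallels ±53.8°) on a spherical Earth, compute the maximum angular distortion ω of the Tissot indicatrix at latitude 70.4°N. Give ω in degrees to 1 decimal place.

The equidistant cylindrical projection with φ₀ = 53.8° has h = 1 (meridians true) and k = cos φ₀ / cos φ along parallels.
At 70.4°: h = 1.000, k = 1.761; principal scales a = 1.761, b = 1.000.
sin(ω/2) = (a − b)/(a + b) = 0.7606/2.761 = 0.2755, so ω = 2 arcsin(0.2755) ≈ 32.0°.

32.0°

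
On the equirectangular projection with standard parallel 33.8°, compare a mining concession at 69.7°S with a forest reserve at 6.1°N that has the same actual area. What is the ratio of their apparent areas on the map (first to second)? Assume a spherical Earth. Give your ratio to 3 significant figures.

2.87

With standard parallel φ₀ = 33.8°, the equirectangular projection gives x = Rλ cos φ₀, y = Rφ, so h = 1 and k = cos 33.8° / cos φ.
Areal scale at 69.7°: h·k = 1.000 × 2.395 = 2.395.
Areal scale at 6.1°: h·k = 1.000 × 0.8357 = 0.8357.
Ratio = 2.395/0.8357 ≈ 2.87.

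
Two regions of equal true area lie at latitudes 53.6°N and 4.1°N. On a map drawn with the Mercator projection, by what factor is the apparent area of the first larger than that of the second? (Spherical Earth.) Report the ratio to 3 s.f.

2.83

Mercator is conformal with k = sec φ, so areal scale = k² = sec²φ.
At 53.6°: sec²(53.6°) = 1/0.5934² = 2.840.
At 4.1°: sec²(4.1°) = 1/0.9974² = 1.005.
Ratio = 2.840/1.005 = cos²(4.1°)/cos²(53.6°) ≈ 2.83.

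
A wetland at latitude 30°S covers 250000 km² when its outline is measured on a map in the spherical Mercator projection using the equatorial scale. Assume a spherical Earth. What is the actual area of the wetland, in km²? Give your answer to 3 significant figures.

188000 km²

For Mercator, h = k = sec φ (a conformal cylindrical projection has a single point scale, 1/cos φ).
Areal scale = k² = sec²φ = 1/cos²(30°) = 1/0.8660² = 1.333.
True area = apparent / (areal scale) = 250000 / 1.333 ≈ 188000 km².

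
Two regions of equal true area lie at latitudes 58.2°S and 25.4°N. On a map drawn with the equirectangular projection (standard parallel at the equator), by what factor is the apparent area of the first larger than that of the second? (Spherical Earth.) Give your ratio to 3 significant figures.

1.71

In the plate carrée (x = Rλ, y = Rφ), meridians are true-scale (h = 1) and parallels are stretched by k = sec φ.
Areal scale at 58.2°: h·k = 1.000 × 1.898 = 1.898.
Areal scale at 25.4°: h·k = 1.000 × 1.107 = 1.107.
Ratio = 1.898/1.107 ≈ 1.71.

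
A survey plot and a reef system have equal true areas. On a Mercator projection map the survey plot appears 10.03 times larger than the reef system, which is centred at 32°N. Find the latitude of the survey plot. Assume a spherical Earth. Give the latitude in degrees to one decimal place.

74.5°

For equal true areas on Mercator, apparent areas scale as sec²φ, so the ratio is cos²φ₂ / cos²φ₁.
cos²φ₂ / cos²φ₁ = 10.03  ⇒  cos φ₁ = cos 32° / √10.03 = 0.8480/3.167 = 0.2678.
φ₁ = arccos(0.2678) ≈ 74.5°.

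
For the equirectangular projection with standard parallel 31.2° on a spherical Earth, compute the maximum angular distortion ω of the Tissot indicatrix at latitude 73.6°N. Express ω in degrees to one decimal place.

60.5°

In the equirectangular projection with standard parallel φ₀ = 31.2° (x = Rλ cos φ₀, y = Rφ), meridians are true-scale (h = 1) and the parallel scale is k = cos φ₀ / cos φ.
At 73.6°: h = 1.000, k = 3.030; principal scales a = 3.030, b = 1.000.
sin(ω/2) = (a − b)/(a + b) = 2.030/4.030 = 0.5037, so ω = 2 arcsin(0.5037) ≈ 60.5°.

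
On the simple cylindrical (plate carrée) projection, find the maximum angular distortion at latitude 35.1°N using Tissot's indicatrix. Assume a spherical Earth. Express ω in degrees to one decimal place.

11.5°

In the plate carrée (x = Rλ, y = Rφ), meridians are true-scale (h = 1) and parallels are stretched by k = sec φ.
At 35.1°: h = 1.000, k = 1.222; principal scales a = 1.222, b = 1.000.
sin(ω/2) = (a − b)/(a + b) = 0.2223/2.222 = 0.1000, so ω = 2 arcsin(0.1000) ≈ 11.5°.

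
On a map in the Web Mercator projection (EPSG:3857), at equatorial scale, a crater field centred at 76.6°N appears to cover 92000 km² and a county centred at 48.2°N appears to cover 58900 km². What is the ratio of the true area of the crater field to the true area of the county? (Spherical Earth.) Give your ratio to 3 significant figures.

On Mercator the areal scale is sec²φ, so true area = apparent × cos²φ.
True area of crater field: 92000 × cos²(76.6°) = 92000 × 0.05371 = 4941 km².
True area of county: 58900 × cos²(48.2°) = 58900 × 0.4443 = 26170 km².
Ratio = 4941 / 26170 ≈ 0.189.

0.189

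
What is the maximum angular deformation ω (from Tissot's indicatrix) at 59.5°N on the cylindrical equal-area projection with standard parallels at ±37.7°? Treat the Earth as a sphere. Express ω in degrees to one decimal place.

Cylindrical equal-area (φ₀ = 37.7°): h = cos φ / cos 37.7° along meridians, k = cos 37.7° / cos φ along parallels; h·k = 1.
At 59.5°: h = 0.6415, k = 1.559; principal scales a = 1.559, b = 0.6415.
sin(ω/2) = (a − b)/(a + b) = 0.9175/2.200 = 0.4170, so ω = 2 arcsin(0.4170) ≈ 49.3°.

49.3°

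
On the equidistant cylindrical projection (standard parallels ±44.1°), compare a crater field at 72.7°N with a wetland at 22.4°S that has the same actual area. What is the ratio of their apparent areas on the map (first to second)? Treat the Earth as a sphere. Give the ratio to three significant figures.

With standard parallel φ₀ = 44.1°, the equirectangular projection gives x = Rλ cos φ₀, y = Rφ, so h = 1 and k = cos 44.1° / cos φ.
Areal scale at 72.7°: h·k = 1.000 × 2.415 = 2.415.
Areal scale at 22.4°: h·k = 1.000 × 0.7767 = 0.7767.
Ratio = 2.415/0.7767 ≈ 3.11.

3.11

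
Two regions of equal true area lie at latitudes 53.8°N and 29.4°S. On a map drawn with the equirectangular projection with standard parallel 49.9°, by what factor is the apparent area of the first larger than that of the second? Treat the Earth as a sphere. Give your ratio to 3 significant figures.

1.48

The equidistant cylindrical projection with φ₀ = 49.9° has h = 1 (meridians true) and k = cos φ₀ / cos φ along parallels.
Areal scale at 53.8°: h·k = 1.000 × 1.091 = 1.091.
Areal scale at 29.4°: h·k = 1.000 × 0.7393 = 0.7393.
Ratio = 1.091/0.7393 ≈ 1.48.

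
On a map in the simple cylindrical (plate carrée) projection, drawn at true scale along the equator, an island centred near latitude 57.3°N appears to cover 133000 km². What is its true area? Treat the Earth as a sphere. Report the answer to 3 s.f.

71900 km²

Plate carrée maps x = Rλ, y = Rφ. The meridian scale is h = 1 and the parallel scale is k = 1/cos φ = sec φ.
Areal scale = h·k = 1 × sec φ; at 57.3°, h = 1.000, k = 1.851, so h·k = 1.851.
True area = apparent / (areal scale) = 133000 / 1.851 ≈ 71900 km².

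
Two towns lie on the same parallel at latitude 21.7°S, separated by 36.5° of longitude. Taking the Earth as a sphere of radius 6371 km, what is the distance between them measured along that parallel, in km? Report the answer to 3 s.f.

Arc length along a parallel = R cos φ · Δλ (with Δλ in radians).
= 6371 × cos 21.7° × (36.5° × π/180) = 6371 × 0.9291 × 0.6370 ≈ 3770 km.

3770 km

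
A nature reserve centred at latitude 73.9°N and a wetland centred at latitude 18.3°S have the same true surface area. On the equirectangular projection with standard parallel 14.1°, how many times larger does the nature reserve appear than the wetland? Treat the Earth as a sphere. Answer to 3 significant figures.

3.42

The equidistant cylindrical projection with φ₀ = 14.1° has h = 1 (meridians true) and k = cos φ₀ / cos φ along parallels.
Areal scale at 73.9°: h·k = 1.000 × 3.497 = 3.497.
Areal scale at 18.3°: h·k = 1.000 × 1.022 = 1.022.
Ratio = 3.497/1.022 ≈ 3.42.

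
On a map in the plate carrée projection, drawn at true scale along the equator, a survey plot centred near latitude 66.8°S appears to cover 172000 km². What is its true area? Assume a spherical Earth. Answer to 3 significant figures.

Plate carrée maps x = Rλ, y = Rφ. The meridian scale is h = 1 and the parallel scale is k = 1/cos φ = sec φ.
Areal scale = h·k = 1 × sec φ; at 66.8°, h = 1.000, k = 2.538, so h·k = 2.538.
True area = apparent / (areal scale) = 172000 / 2.538 ≈ 67800 km².

67800 km²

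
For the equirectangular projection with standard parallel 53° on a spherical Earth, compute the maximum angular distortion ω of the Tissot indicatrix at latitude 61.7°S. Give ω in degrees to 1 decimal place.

With standard parallel φ₀ = 53°, the equirectangular projection gives x = Rλ cos φ₀, y = Rφ, so h = 1 and k = cos 53° / cos φ.
At 61.7°: h = 1.000, k = 1.269; principal scales a = 1.269, b = 1.000.
sin(ω/2) = (a − b)/(a + b) = 0.2694/2.269 = 0.1187, so ω = 2 arcsin(0.1187) ≈ 13.6°.

13.6°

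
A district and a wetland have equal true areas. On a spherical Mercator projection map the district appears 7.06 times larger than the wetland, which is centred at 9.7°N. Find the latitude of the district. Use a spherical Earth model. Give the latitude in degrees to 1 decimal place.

68.2°

Mercator areal scale is sec²φ, so apparent-area ratio = sec²φ₁ / sec²φ₂ = cos²φ₂ / cos²φ₁.
cos²φ₂ / cos²φ₁ = 7.06  ⇒  cos φ₁ = cos 9.7° / √7.06 = 0.9857/2.657 = 0.3710.
φ₁ = arccos(0.3710) ≈ 68.2°.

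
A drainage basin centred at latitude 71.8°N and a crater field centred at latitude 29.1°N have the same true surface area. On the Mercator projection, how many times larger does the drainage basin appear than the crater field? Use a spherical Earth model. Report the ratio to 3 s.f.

7.83

Mercator areal scale is sec²φ.
At 71.8°: sec²(71.8°) = 1/0.3123² = 10.25.
At 29.1°: sec²(29.1°) = 1/0.8738² = 1.310.
Ratio = 10.25/1.310 = cos²(29.1°)/cos²(71.8°) ≈ 7.83.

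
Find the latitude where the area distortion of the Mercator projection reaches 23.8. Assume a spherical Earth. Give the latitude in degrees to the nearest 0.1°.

Mercator areal scale is sec²φ.
sec²φ = 23.8  ⇒  cos²φ = 0.04202  ⇒  cos φ = 0.2050.
φ = arccos(0.2050) ≈ 78.2°.

78.2°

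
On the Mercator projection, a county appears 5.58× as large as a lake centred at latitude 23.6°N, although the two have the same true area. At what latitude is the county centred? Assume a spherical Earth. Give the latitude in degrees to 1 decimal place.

Mercator areal scale is sec²φ, so apparent-area ratio = sec²φ₁ / sec²φ₂ = cos²φ₂ / cos²φ₁.
cos²φ₂ / cos²φ₁ = 5.58  ⇒  cos φ₁ = cos 23.6° / √5.58 = 0.9164/2.362 = 0.3879.
φ₁ = arccos(0.3879) ≈ 67.2°.

67.2°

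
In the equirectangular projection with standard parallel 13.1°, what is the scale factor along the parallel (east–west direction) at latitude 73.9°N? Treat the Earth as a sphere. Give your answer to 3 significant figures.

With standard parallel φ₀ = 13.1°, the equirectangular projection gives x = Rλ cos φ₀, y = Rφ, so h = 1 and k = cos 13.1° / cos φ.
k = cos 13.1° / cos 73.9° = 0.9740/0.2773 = 3.512.

3.51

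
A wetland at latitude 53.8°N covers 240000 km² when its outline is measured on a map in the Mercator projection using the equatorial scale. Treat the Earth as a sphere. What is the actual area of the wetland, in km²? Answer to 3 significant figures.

The Mercator projection is conformal; its linear scale factor is the same in every direction and equals sec φ = 1/cos φ.
Areal scale = k² = sec²φ = 1/cos²(53.8°) = 1/0.5906² = 2.867.
True area = apparent / (areal scale) = 240000 / 2.867 ≈ 83700 km².

83700 km²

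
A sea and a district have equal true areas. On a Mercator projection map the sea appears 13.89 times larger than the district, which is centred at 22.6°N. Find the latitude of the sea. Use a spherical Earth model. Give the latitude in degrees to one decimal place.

On Mercator, (apparent₁)/(apparent₂) = sec²φ₁ / sec²φ₂ when true areas are equal.
cos²φ₂ / cos²φ₁ = 13.89  ⇒  cos φ₁ = cos 22.6° / √13.89 = 0.9232/3.727 = 0.2477.
φ₁ = arccos(0.2477) ≈ 75.7°.

75.7°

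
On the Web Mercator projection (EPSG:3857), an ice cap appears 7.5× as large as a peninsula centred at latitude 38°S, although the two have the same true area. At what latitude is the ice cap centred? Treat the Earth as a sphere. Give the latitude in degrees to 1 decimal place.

73.3°

For equal true areas on Mercator, apparent areas scale as sec²φ, so the ratio is cos²φ₂ / cos²φ₁.
cos²φ₂ / cos²φ₁ = 7.5  ⇒  cos φ₁ = cos 38° / √7.5 = 0.7880/2.739 = 0.2877.
φ₁ = arccos(0.2877) ≈ 73.3°.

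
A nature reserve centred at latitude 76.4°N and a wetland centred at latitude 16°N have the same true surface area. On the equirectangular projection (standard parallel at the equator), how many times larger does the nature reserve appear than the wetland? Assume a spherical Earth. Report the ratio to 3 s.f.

4.09

For the equirectangular projection with φ₀ = 0 (plate carrée), h = 1 along meridians and k = sec φ along parallels.
Areal scale at 76.4°: h·k = 1.000 × 4.253 = 4.253.
Areal scale at 16°: h·k = 1.000 × 1.040 = 1.040.
Ratio = 4.253/1.040 ≈ 4.09.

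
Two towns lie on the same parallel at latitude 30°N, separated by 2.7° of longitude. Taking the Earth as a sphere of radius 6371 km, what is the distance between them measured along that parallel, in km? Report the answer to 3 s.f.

Arc length along a parallel = R cos φ · Δλ (with Δλ in radians).
= 6371 × cos 30° × (2.7° × π/180) = 6371 × 0.8660 × 0.04712 ≈ 260 km.

260 km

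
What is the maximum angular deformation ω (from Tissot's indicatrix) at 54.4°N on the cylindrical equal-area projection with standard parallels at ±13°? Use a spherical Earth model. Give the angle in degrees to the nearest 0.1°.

Cylindrical equal-area (φ₀ = 13°): h = cos φ / cos 13° along meridians, k = cos 13° / cos φ along parallels; h·k = 1.
At 54.4°: h = 0.5974, k = 1.674; principal scales a = 1.674, b = 0.5974.
sin(ω/2) = (a − b)/(a + b) = 1.076/2.271 = 0.4739, so ω = 2 arcsin(0.4739) ≈ 56.6°.

56.6°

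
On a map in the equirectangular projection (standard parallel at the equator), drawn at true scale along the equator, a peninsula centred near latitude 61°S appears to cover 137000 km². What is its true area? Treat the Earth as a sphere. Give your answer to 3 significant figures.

For the equirectangular projection with φ₀ = 0 (plate carrée), h = 1 along meridians and k = sec φ along parallels.
Areal scale = h·k = 1 × sec φ; at 61°, h = 1.000, k = 2.063, so h·k = 2.063.
True area = apparent / (areal scale) = 137000 / 2.063 ≈ 66400 km².

66400 km²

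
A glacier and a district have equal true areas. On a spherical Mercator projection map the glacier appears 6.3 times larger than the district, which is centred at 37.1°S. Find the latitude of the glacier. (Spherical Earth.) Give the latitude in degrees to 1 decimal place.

Mercator areal scale is sec²φ, so apparent-area ratio = sec²φ₁ / sec²φ₂ = cos²φ₂ / cos²φ₁.
cos²φ₂ / cos²φ₁ = 6.3  ⇒  cos φ₁ = cos 37.1° / √6.3 = 0.7976/2.510 = 0.3178.
φ₁ = arccos(0.3178) ≈ 71.5°.

71.5°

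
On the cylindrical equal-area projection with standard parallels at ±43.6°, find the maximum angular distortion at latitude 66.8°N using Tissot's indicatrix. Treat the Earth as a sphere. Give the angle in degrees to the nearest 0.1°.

A cylindrical equal-area projection with standard parallel φ₀ has meridian scale h = cos φ / cos φ₀ and parallel scale k = cos φ₀ / cos φ (so areas are preserved, h·k = 1).
At 66.8°: h = 0.5440, k = 1.838; principal scales a = 1.838, b = 0.5440.
sin(ω/2) = (a − b)/(a + b) = 1.294/2.382 = 0.5433, so ω = 2 arcsin(0.5433) ≈ 65.8°.

65.8°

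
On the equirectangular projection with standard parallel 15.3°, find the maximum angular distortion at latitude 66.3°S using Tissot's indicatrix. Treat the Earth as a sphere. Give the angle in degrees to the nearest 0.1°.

48.6°

In the equirectangular projection with standard parallel φ₀ = 15.3° (x = Rλ cos φ₀, y = Rφ), meridians are true-scale (h = 1) and the parallel scale is k = cos φ₀ / cos φ.
At 66.3°: h = 1.000, k = 2.400; principal scales a = 2.400, b = 1.000.
sin(ω/2) = (a − b)/(a + b) = 1.400/3.400 = 0.4117, so ω = 2 arcsin(0.4117) ≈ 48.6°.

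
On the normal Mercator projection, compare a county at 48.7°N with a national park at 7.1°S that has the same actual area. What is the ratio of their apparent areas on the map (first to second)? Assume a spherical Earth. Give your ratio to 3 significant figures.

2.26

Mercator is conformal with k = sec φ, so areal scale = k² = sec²φ.
At 48.7°: sec²(48.7°) = 1/0.6600² = 2.296.
At 7.1°: sec²(7.1°) = 1/0.9923² = 1.016.
Ratio = 2.296/1.016 = cos²(7.1°)/cos²(48.7°) ≈ 2.26.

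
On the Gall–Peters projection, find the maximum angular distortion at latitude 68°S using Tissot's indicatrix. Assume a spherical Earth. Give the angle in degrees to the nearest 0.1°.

Gall–Peters is a cylindrical equal-area projection with standard parallels at ±45°. A cylindrical equal-area projection with standard parallel φ₀ has meridian scale h = cos φ / cos φ₀ and parallel scale k = cos φ₀ / cos φ (so areas are preserved, h·k = 1).
At 68°: h = 0.5298, k = 1.888; principal scales a = 1.888, b = 0.5298.
sin(ω/2) = (a − b)/(a + b) = 1.358/2.417 = 0.5617, so ω = 2 arcsin(0.5617) ≈ 68.3°.

68.3°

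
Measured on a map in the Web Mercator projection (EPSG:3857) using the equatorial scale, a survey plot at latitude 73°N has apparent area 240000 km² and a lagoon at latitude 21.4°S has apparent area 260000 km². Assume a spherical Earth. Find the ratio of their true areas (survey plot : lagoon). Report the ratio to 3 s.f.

Since Mercator area scale is 1/cos²φ, the true area equals the apparent area multiplied by cos²φ.
True area of survey plot: 240000 × cos²(73°) = 240000 × 0.08548 = 20520 km².
True area of lagoon: 260000 × cos²(21.4°) = 260000 × 0.8669 = 225400 km².
Ratio = 20520 / 225400 ≈ 0.0910.

0.0910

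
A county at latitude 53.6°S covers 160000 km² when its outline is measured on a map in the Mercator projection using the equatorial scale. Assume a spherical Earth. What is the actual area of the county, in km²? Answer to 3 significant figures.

For Mercator, h = k = sec φ (a conformal cylindrical projection has a single point scale, 1/cos φ).
Areal scale = k² = sec²φ = 1/cos²(53.6°) = 1/0.5934² = 2.840.
True area = apparent / (areal scale) = 160000 / 2.840 ≈ 56300 km².

56300 km²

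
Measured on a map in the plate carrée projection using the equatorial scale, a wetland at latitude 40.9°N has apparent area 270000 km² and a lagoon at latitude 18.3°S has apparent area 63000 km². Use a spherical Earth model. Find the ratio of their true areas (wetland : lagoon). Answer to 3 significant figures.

3.41

On the plate carrée, areal scale = h·k = 1 × sec φ, so true area = apparent × cos φ.
True area of wetland: 270000 × cos(40.9°) = 270000 × 0.7559 = 204100 km².
True area of lagoon: 63000 × cos(18.3°) = 63000 × 0.9494 = 59810 km².
Ratio = 204100 / 59810 ≈ 3.41.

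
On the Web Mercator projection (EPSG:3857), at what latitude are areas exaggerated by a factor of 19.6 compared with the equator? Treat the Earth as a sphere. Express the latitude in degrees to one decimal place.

76.9°

Mercator areal scale is sec²φ.
sec²φ = 19.6  ⇒  cos²φ = 0.05102  ⇒  cos φ = 0.2259.
φ = arccos(0.2259) ≈ 76.9°.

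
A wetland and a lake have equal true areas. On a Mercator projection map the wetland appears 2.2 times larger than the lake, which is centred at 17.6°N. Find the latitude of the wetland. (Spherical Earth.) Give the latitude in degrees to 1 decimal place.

50.0°

Mercator areal scale is sec²φ, so apparent-area ratio = sec²φ₁ / sec²φ₂ = cos²φ₂ / cos²φ₁.
cos²φ₂ / cos²φ₁ = 2.2  ⇒  cos φ₁ = cos 17.6° / √2.2 = 0.9532/1.483 = 0.6426.
φ₁ = arccos(0.6426) ≈ 50.0°.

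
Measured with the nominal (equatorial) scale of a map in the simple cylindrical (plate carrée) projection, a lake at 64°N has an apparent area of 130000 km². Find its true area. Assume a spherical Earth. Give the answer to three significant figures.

57000 km²

Plate carrée maps x = Rλ, y = Rφ. The meridian scale is h = 1 and the parallel scale is k = 1/cos φ = sec φ.
Areal scale = h·k = 1 × sec φ; at 64°, h = 1.000, k = 2.281, so h·k = 2.281.
True area = apparent / (areal scale) = 130000 / 2.281 ≈ 57000 km².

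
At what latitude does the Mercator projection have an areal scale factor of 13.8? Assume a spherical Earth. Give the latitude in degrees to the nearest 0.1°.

74.4°

Mercator areal scale is sec²φ.
sec²φ = 13.8  ⇒  cos²φ = 0.07246  ⇒  cos φ = 0.2692.
φ = arccos(0.2692) ≈ 74.4°.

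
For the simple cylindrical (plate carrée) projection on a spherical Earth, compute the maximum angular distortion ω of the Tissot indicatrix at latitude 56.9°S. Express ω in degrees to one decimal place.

For the equirectangular projection with φ₀ = 0 (plate carrée), h = 1 along meridians and k = sec φ along parallels.
At 56.9°: h = 1.000, k = 1.831; principal scales a = 1.831, b = 1.000.
sin(ω/2) = (a − b)/(a + b) = 0.8312/2.831 = 0.2936, so ω = 2 arcsin(0.2936) ≈ 34.1°.

34.1°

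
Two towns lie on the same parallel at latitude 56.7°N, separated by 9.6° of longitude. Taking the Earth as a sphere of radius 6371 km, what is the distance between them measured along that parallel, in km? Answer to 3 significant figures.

586 km

Arc length along a parallel = R cos φ · Δλ (with Δλ in radians).
= 6371 × cos 56.7° × (9.6° × π/180) = 6371 × 0.5490 × 0.1676 ≈ 586 km.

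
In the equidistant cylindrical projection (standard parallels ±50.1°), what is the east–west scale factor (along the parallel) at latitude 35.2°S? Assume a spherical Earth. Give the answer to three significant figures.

The equidistant cylindrical projection with φ₀ = 50.1° has h = 1 (meridians true) and k = cos φ₀ / cos φ along parallels.
k = cos 50.1° / cos 35.2° = 0.6414/0.8171 = 0.7850.

0.785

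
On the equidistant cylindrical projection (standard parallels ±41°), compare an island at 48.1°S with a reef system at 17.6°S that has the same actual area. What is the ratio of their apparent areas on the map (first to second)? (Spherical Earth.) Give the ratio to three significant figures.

With standard parallel φ₀ = 41°, the equirectangular projection gives x = Rλ cos φ₀, y = Rφ, so h = 1 and k = cos 41° / cos φ.
Areal scale at 48.1°: h·k = 1.000 × 1.130 = 1.130.
Areal scale at 17.6°: h·k = 1.000 × 0.7918 = 0.7918.
Ratio = 1.130/0.7918 ≈ 1.43.

1.43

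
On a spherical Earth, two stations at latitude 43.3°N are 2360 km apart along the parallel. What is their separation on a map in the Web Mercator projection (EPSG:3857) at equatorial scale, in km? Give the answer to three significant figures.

3240 km

The Mercator projection is conformal; its linear scale factor is the same in every direction and equals sec φ = 1/cos φ.
Along the parallel, k = sec 43.3° = 1/0.7278 = 1.374.
Map distance = 2360 × 1.374 ≈ 3240 km.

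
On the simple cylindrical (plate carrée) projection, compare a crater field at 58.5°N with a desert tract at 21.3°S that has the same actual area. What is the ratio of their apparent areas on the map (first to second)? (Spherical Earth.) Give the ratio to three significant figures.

In the plate carrée (x = Rλ, y = Rφ), meridians are true-scale (h = 1) and parallels are stretched by k = sec φ.
Areal scale at 58.5°: h·k = 1.000 × 1.914 = 1.914.
Areal scale at 21.3°: h·k = 1.000 × 1.073 = 1.073.
Ratio = 1.914/1.073 ≈ 1.78.

1.78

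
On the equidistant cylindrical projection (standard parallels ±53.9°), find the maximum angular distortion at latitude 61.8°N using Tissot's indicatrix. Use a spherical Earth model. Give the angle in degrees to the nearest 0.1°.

The equidistant cylindrical projection with φ₀ = 53.9° has h = 1 (meridians true) and k = cos φ₀ / cos φ along parallels.
At 61.8°: h = 1.000, k = 1.247; principal scales a = 1.247, b = 1.000.
sin(ω/2) = (a − b)/(a + b) = 0.2468/2.247 = 0.1099, so ω = 2 arcsin(0.1099) ≈ 12.6°.

12.6°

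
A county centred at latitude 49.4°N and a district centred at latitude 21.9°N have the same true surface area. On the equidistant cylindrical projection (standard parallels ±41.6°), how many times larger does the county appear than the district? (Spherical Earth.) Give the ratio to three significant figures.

1.43

In the equirectangular projection with standard parallel φ₀ = 41.6° (x = Rλ cos φ₀, y = Rφ), meridians are true-scale (h = 1) and the parallel scale is k = cos φ₀ / cos φ.
Areal scale at 49.4°: h·k = 1.000 × 1.149 = 1.149.
Areal scale at 21.9°: h·k = 1.000 × 0.8060 = 0.8060.
Ratio = 1.149/0.8060 ≈ 1.43.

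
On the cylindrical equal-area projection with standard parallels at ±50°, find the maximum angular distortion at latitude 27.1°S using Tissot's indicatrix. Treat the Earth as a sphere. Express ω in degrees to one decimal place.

A cylindrical equal-area projection with standard parallel φ₀ has meridian scale h = cos φ / cos φ₀ and parallel scale k = cos φ₀ / cos φ (so areas are preserved, h·k = 1).
At 27.1°: h = 1.385, k = 0.7221; principal scales a = 1.385, b = 0.7221.
sin(ω/2) = (a − b)/(a + b) = 0.6629/2.107 = 0.3146, so ω = 2 arcsin(0.3146) ≈ 36.7°.

36.7°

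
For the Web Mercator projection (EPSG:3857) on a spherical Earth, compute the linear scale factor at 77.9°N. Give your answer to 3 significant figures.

4.77

For Mercator, h = k = sec φ (a conformal cylindrical projection has a single point scale, 1/cos φ).
k = 1/cos 77.9° = 1/0.2096 = 4.771.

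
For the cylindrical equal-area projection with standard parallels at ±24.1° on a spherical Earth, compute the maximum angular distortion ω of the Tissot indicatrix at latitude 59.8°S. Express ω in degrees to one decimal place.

64.6°

Cylindrical equal-area (φ₀ = 24.1°): h = cos φ / cos 24.1° along meridians, k = cos 24.1° / cos φ along parallels; h·k = 1.
At 59.8°: h = 0.5511, k = 1.815; principal scales a = 1.815, b = 0.5511.
sin(ω/2) = (a − b)/(a + b) = 1.264/2.366 = 0.5341, so ω = 2 arcsin(0.5341) ≈ 64.6°.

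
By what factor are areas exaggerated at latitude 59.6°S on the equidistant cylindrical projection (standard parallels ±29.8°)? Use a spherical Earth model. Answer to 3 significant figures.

With standard parallel φ₀ = 29.8°, the equirectangular projection gives x = Rλ cos φ₀, y = Rφ, so h = 1 and k = cos 29.8° / cos φ.
Areal scale = h·k = 1 × cos φ₀ / cos φ; at 59.6°, h = 1.000, k = 1.715, so h·k = 1.715.

1.71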